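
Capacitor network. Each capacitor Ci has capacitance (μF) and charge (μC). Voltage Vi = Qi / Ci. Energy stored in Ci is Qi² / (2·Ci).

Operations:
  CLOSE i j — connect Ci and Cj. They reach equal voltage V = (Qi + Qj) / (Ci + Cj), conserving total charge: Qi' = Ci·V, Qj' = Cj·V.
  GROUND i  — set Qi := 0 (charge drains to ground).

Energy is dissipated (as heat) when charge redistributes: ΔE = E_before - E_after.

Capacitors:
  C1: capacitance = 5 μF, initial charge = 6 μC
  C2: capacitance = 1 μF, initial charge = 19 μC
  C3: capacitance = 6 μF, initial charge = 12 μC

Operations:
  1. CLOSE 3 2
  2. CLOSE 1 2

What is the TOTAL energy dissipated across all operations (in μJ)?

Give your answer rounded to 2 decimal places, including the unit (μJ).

Initial: C1(5μF, Q=6μC, V=1.20V), C2(1μF, Q=19μC, V=19.00V), C3(6μF, Q=12μC, V=2.00V)
Op 1: CLOSE 3-2: Q_total=31.00, C_total=7.00, V=4.43; Q3=26.57, Q2=4.43; dissipated=123.857
Op 2: CLOSE 1-2: Q_total=10.43, C_total=6.00, V=1.74; Q1=8.69, Q2=1.74; dissipated=4.343
Total dissipated: 128.200 μJ

Answer: 128.20 μJ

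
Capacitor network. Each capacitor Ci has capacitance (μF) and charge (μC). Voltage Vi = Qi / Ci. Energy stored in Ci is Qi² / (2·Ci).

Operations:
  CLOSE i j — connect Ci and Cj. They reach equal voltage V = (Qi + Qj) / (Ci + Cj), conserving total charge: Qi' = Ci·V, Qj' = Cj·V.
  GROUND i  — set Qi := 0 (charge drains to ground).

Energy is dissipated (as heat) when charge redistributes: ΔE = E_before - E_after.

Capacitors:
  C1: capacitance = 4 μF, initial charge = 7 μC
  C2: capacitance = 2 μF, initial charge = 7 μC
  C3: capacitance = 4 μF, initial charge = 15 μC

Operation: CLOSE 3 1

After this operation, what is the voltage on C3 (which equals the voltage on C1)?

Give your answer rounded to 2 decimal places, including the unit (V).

Initial: C1(4μF, Q=7μC, V=1.75V), C2(2μF, Q=7μC, V=3.50V), C3(4μF, Q=15μC, V=3.75V)
Op 1: CLOSE 3-1: Q_total=22.00, C_total=8.00, V=2.75; Q3=11.00, Q1=11.00; dissipated=4.000

Answer: 2.75 V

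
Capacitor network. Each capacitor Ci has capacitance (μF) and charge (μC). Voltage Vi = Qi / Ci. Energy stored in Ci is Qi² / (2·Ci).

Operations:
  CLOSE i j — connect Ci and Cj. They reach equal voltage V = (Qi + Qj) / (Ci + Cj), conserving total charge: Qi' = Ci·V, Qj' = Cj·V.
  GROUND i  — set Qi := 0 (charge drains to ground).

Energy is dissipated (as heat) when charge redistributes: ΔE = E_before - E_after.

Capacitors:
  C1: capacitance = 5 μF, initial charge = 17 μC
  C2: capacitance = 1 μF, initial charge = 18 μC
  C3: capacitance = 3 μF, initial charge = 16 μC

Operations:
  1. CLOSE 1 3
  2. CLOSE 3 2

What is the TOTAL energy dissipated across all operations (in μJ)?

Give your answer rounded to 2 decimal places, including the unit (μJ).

Initial: C1(5μF, Q=17μC, V=3.40V), C2(1μF, Q=18μC, V=18.00V), C3(3μF, Q=16μC, V=5.33V)
Op 1: CLOSE 1-3: Q_total=33.00, C_total=8.00, V=4.12; Q1=20.62, Q3=12.38; dissipated=3.504
Op 2: CLOSE 3-2: Q_total=30.38, C_total=4.00, V=7.59; Q3=22.78, Q2=7.59; dissipated=72.193
Total dissipated: 75.698 μJ

Answer: 75.70 μJ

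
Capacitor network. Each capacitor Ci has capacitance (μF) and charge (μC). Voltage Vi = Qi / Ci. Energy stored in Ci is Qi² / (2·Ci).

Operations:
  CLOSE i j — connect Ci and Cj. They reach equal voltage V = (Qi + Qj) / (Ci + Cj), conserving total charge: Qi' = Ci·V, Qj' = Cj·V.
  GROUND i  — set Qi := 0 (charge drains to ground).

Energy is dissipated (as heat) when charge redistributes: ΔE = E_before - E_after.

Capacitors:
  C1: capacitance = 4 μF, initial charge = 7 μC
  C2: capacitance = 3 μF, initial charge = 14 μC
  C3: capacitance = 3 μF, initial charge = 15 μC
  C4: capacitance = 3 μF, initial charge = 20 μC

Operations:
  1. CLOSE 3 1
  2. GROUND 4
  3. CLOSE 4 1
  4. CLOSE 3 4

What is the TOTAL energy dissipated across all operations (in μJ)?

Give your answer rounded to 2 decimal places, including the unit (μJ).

Initial: C1(4μF, Q=7μC, V=1.75V), C2(3μF, Q=14μC, V=4.67V), C3(3μF, Q=15μC, V=5.00V), C4(3μF, Q=20μC, V=6.67V)
Op 1: CLOSE 3-1: Q_total=22.00, C_total=7.00, V=3.14; Q3=9.43, Q1=12.57; dissipated=9.054
Op 2: GROUND 4: Q4=0; energy lost=66.667
Op 3: CLOSE 4-1: Q_total=12.57, C_total=7.00, V=1.80; Q4=5.39, Q1=7.18; dissipated=8.466
Op 4: CLOSE 3-4: Q_total=14.82, C_total=6.00, V=2.47; Q3=7.41, Q4=7.41; dissipated=1.361
Total dissipated: 85.547 μJ

Answer: 85.55 μJ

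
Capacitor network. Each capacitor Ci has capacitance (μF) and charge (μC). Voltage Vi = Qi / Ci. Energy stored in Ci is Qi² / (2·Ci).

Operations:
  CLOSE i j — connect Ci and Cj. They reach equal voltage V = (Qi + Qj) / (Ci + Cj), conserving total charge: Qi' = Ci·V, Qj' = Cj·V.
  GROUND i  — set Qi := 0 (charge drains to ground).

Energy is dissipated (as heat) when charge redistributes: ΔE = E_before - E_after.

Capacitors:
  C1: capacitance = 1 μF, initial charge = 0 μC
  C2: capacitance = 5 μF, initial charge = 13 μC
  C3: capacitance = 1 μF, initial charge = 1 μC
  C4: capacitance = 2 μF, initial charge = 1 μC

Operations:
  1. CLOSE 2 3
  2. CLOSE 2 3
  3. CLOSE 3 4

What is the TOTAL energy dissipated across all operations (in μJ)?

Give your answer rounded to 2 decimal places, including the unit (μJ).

Initial: C1(1μF, Q=0μC, V=0.00V), C2(5μF, Q=13μC, V=2.60V), C3(1μF, Q=1μC, V=1.00V), C4(2μF, Q=1μC, V=0.50V)
Op 1: CLOSE 2-3: Q_total=14.00, C_total=6.00, V=2.33; Q2=11.67, Q3=2.33; dissipated=1.067
Op 2: CLOSE 2-3: Q_total=14.00, C_total=6.00, V=2.33; Q2=11.67, Q3=2.33; dissipated=0.000
Op 3: CLOSE 3-4: Q_total=3.33, C_total=3.00, V=1.11; Q3=1.11, Q4=2.22; dissipated=1.120
Total dissipated: 2.187 μJ

Answer: 2.19 μJ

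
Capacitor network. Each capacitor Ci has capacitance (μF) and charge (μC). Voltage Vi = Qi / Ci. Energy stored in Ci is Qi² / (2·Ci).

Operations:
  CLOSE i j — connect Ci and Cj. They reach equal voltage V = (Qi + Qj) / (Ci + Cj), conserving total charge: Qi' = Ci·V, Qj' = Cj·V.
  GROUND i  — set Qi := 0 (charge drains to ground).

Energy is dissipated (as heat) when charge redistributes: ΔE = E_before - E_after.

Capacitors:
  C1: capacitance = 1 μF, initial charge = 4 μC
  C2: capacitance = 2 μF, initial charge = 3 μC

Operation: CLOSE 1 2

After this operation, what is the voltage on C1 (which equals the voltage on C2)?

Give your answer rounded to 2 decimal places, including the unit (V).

Answer: 2.33 V

Derivation:
Initial: C1(1μF, Q=4μC, V=4.00V), C2(2μF, Q=3μC, V=1.50V)
Op 1: CLOSE 1-2: Q_total=7.00, C_total=3.00, V=2.33; Q1=2.33, Q2=4.67; dissipated=2.083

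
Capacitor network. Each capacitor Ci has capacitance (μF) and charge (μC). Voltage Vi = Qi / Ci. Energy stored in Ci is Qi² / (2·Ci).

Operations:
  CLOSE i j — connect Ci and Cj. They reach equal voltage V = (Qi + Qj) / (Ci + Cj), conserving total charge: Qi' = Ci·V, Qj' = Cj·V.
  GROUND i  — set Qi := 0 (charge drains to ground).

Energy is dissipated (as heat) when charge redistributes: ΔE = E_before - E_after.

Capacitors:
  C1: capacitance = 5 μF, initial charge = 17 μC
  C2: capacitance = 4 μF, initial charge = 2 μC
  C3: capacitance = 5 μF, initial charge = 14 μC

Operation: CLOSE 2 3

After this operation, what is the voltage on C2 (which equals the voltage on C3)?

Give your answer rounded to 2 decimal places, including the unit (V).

Initial: C1(5μF, Q=17μC, V=3.40V), C2(4μF, Q=2μC, V=0.50V), C3(5μF, Q=14μC, V=2.80V)
Op 1: CLOSE 2-3: Q_total=16.00, C_total=9.00, V=1.78; Q2=7.11, Q3=8.89; dissipated=5.878

Answer: 1.78 V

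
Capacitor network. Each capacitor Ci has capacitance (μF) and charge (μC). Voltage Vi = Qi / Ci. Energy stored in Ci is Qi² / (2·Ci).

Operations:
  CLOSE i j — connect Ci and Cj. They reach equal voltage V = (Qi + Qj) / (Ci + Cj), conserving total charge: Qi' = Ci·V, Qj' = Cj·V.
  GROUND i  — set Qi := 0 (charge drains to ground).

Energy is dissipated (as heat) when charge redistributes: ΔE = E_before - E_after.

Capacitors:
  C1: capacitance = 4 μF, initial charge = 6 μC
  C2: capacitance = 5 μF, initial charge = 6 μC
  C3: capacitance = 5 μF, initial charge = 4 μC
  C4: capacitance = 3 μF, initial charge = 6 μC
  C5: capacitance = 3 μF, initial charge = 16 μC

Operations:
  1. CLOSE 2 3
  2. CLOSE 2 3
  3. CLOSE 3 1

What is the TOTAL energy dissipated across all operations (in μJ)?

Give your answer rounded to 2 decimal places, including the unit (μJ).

Initial: C1(4μF, Q=6μC, V=1.50V), C2(5μF, Q=6μC, V=1.20V), C3(5μF, Q=4μC, V=0.80V), C4(3μF, Q=6μC, V=2.00V), C5(3μF, Q=16μC, V=5.33V)
Op 1: CLOSE 2-3: Q_total=10.00, C_total=10.00, V=1.00; Q2=5.00, Q3=5.00; dissipated=0.200
Op 2: CLOSE 2-3: Q_total=10.00, C_total=10.00, V=1.00; Q2=5.00, Q3=5.00; dissipated=0.000
Op 3: CLOSE 3-1: Q_total=11.00, C_total=9.00, V=1.22; Q3=6.11, Q1=4.89; dissipated=0.278
Total dissipated: 0.478 μJ

Answer: 0.48 μJ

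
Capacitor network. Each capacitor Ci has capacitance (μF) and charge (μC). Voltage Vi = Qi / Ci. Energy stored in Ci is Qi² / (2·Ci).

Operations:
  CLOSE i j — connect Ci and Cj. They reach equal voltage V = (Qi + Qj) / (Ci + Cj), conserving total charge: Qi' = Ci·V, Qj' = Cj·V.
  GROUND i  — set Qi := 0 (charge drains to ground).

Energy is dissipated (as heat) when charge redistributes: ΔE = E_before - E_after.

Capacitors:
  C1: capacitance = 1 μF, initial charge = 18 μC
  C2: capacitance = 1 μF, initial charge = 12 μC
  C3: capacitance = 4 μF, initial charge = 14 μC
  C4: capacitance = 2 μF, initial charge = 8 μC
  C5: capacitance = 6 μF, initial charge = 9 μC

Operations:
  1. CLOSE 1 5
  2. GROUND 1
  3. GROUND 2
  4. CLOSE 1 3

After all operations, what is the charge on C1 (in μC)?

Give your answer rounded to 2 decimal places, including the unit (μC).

Initial: C1(1μF, Q=18μC, V=18.00V), C2(1μF, Q=12μC, V=12.00V), C3(4μF, Q=14μC, V=3.50V), C4(2μF, Q=8μC, V=4.00V), C5(6μF, Q=9μC, V=1.50V)
Op 1: CLOSE 1-5: Q_total=27.00, C_total=7.00, V=3.86; Q1=3.86, Q5=23.14; dissipated=116.679
Op 2: GROUND 1: Q1=0; energy lost=7.439
Op 3: GROUND 2: Q2=0; energy lost=72.000
Op 4: CLOSE 1-3: Q_total=14.00, C_total=5.00, V=2.80; Q1=2.80, Q3=11.20; dissipated=4.900
Final charges: Q1=2.80, Q2=0.00, Q3=11.20, Q4=8.00, Q5=23.14

Answer: 2.80 μC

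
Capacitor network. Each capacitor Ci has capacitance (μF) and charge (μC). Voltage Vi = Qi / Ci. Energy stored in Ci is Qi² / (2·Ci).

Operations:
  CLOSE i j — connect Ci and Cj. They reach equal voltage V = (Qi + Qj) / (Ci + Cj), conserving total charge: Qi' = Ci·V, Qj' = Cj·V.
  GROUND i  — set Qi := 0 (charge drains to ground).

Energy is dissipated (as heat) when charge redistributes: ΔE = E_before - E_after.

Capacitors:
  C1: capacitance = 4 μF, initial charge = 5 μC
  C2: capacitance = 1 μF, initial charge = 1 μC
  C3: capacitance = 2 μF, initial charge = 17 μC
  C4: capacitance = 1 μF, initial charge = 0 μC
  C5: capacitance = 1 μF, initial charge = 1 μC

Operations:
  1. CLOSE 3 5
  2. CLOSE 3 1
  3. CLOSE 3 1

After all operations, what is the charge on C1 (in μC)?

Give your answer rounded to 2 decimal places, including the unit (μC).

Initial: C1(4μF, Q=5μC, V=1.25V), C2(1μF, Q=1μC, V=1.00V), C3(2μF, Q=17μC, V=8.50V), C4(1μF, Q=0μC, V=0.00V), C5(1μF, Q=1μC, V=1.00V)
Op 1: CLOSE 3-5: Q_total=18.00, C_total=3.00, V=6.00; Q3=12.00, Q5=6.00; dissipated=18.750
Op 2: CLOSE 3-1: Q_total=17.00, C_total=6.00, V=2.83; Q3=5.67, Q1=11.33; dissipated=15.042
Op 3: CLOSE 3-1: Q_total=17.00, C_total=6.00, V=2.83; Q3=5.67, Q1=11.33; dissipated=0.000
Final charges: Q1=11.33, Q2=1.00, Q3=5.67, Q4=0.00, Q5=6.00

Answer: 11.33 μC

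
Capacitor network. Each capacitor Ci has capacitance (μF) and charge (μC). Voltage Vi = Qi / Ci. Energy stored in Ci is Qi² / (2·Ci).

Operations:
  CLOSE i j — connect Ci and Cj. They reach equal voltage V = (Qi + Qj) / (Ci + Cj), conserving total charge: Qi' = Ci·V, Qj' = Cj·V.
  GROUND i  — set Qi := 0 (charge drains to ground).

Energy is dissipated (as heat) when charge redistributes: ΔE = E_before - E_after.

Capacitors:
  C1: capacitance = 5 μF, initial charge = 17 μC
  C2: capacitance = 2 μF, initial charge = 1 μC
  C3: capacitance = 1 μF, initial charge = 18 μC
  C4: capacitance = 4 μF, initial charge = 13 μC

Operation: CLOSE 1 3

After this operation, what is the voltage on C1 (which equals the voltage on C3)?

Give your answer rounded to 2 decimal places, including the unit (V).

Initial: C1(5μF, Q=17μC, V=3.40V), C2(2μF, Q=1μC, V=0.50V), C3(1μF, Q=18μC, V=18.00V), C4(4μF, Q=13μC, V=3.25V)
Op 1: CLOSE 1-3: Q_total=35.00, C_total=6.00, V=5.83; Q1=29.17, Q3=5.83; dissipated=88.817

Answer: 5.83 V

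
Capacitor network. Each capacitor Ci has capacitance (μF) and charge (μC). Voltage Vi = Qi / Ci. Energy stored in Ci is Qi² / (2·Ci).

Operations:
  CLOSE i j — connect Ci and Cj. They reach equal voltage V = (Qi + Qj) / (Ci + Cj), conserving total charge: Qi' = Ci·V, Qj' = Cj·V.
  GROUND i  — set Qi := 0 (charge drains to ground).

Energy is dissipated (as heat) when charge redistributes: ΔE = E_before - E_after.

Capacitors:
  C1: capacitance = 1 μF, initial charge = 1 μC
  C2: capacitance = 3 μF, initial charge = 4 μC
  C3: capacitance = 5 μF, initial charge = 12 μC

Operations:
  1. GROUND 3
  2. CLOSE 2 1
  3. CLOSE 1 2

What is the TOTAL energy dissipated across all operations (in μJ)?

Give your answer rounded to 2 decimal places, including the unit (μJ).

Answer: 14.44 μJ

Derivation:
Initial: C1(1μF, Q=1μC, V=1.00V), C2(3μF, Q=4μC, V=1.33V), C3(5μF, Q=12μC, V=2.40V)
Op 1: GROUND 3: Q3=0; energy lost=14.400
Op 2: CLOSE 2-1: Q_total=5.00, C_total=4.00, V=1.25; Q2=3.75, Q1=1.25; dissipated=0.042
Op 3: CLOSE 1-2: Q_total=5.00, C_total=4.00, V=1.25; Q1=1.25, Q2=3.75; dissipated=0.000
Total dissipated: 14.442 μJ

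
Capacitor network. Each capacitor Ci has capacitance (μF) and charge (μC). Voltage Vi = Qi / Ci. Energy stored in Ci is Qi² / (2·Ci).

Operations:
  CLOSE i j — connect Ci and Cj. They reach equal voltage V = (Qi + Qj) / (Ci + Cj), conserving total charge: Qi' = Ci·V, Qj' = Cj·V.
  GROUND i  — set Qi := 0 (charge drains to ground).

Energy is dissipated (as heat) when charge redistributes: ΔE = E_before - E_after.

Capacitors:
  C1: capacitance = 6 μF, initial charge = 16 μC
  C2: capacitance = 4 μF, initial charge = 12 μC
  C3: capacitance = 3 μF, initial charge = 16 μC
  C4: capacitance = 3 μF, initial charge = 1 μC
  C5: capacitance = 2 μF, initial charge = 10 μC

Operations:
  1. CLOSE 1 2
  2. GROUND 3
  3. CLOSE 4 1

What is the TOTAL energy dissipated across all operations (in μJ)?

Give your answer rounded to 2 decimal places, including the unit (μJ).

Initial: C1(6μF, Q=16μC, V=2.67V), C2(4μF, Q=12μC, V=3.00V), C3(3μF, Q=16μC, V=5.33V), C4(3μF, Q=1μC, V=0.33V), C5(2μF, Q=10μC, V=5.00V)
Op 1: CLOSE 1-2: Q_total=28.00, C_total=10.00, V=2.80; Q1=16.80, Q2=11.20; dissipated=0.133
Op 2: GROUND 3: Q3=0; energy lost=42.667
Op 3: CLOSE 4-1: Q_total=17.80, C_total=9.00, V=1.98; Q4=5.93, Q1=11.87; dissipated=6.084
Total dissipated: 48.884 μJ

Answer: 48.88 μJ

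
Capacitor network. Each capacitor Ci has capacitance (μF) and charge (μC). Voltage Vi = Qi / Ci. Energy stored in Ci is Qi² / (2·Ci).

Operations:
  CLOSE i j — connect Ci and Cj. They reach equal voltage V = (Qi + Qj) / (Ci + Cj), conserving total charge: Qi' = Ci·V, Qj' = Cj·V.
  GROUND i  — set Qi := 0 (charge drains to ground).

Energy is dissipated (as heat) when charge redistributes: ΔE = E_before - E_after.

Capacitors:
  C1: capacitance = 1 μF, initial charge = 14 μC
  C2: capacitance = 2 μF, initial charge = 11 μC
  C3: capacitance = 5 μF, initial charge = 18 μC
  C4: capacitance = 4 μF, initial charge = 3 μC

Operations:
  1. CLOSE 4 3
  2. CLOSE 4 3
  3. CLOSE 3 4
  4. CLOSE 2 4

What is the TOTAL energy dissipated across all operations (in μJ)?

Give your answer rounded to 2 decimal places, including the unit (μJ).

Initial: C1(1μF, Q=14μC, V=14.00V), C2(2μF, Q=11μC, V=5.50V), C3(5μF, Q=18μC, V=3.60V), C4(4μF, Q=3μC, V=0.75V)
Op 1: CLOSE 4-3: Q_total=21.00, C_total=9.00, V=2.33; Q4=9.33, Q3=11.67; dissipated=9.025
Op 2: CLOSE 4-3: Q_total=21.00, C_total=9.00, V=2.33; Q4=9.33, Q3=11.67; dissipated=0.000
Op 3: CLOSE 3-4: Q_total=21.00, C_total=9.00, V=2.33; Q3=11.67, Q4=9.33; dissipated=0.000
Op 4: CLOSE 2-4: Q_total=20.33, C_total=6.00, V=3.39; Q2=6.78, Q4=13.56; dissipated=6.685
Total dissipated: 15.710 μJ

Answer: 15.71 μJ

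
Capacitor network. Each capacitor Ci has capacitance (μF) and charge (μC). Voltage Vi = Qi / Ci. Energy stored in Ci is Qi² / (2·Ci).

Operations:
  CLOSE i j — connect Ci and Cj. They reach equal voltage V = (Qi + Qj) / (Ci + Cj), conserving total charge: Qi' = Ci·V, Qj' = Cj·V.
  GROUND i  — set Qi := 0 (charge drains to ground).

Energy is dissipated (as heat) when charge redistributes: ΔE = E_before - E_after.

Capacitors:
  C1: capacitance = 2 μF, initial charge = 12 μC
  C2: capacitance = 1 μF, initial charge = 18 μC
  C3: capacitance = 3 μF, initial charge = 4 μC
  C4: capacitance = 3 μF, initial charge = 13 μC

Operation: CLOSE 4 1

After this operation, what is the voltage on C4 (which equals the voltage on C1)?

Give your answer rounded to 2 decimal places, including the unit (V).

Initial: C1(2μF, Q=12μC, V=6.00V), C2(1μF, Q=18μC, V=18.00V), C3(3μF, Q=4μC, V=1.33V), C4(3μF, Q=13μC, V=4.33V)
Op 1: CLOSE 4-1: Q_total=25.00, C_total=5.00, V=5.00; Q4=15.00, Q1=10.00; dissipated=1.667

Answer: 5.00 V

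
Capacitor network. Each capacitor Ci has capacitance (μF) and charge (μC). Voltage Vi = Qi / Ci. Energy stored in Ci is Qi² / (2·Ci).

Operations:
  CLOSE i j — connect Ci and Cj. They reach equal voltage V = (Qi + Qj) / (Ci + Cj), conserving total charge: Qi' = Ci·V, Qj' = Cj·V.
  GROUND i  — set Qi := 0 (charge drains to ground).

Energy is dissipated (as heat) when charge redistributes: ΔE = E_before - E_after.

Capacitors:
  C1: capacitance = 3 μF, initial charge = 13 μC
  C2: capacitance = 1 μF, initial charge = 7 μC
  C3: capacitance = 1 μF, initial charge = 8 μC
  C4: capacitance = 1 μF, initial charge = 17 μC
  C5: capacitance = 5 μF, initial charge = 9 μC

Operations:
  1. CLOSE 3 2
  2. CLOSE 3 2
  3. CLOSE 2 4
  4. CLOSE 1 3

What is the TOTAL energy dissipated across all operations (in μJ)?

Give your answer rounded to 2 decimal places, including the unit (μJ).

Answer: 26.57 μJ

Derivation:
Initial: C1(3μF, Q=13μC, V=4.33V), C2(1μF, Q=7μC, V=7.00V), C3(1μF, Q=8μC, V=8.00V), C4(1μF, Q=17μC, V=17.00V), C5(5μF, Q=9μC, V=1.80V)
Op 1: CLOSE 3-2: Q_total=15.00, C_total=2.00, V=7.50; Q3=7.50, Q2=7.50; dissipated=0.250
Op 2: CLOSE 3-2: Q_total=15.00, C_total=2.00, V=7.50; Q3=7.50, Q2=7.50; dissipated=0.000
Op 3: CLOSE 2-4: Q_total=24.50, C_total=2.00, V=12.25; Q2=12.25, Q4=12.25; dissipated=22.562
Op 4: CLOSE 1-3: Q_total=20.50, C_total=4.00, V=5.12; Q1=15.38, Q3=5.12; dissipated=3.760
Total dissipated: 26.573 μJ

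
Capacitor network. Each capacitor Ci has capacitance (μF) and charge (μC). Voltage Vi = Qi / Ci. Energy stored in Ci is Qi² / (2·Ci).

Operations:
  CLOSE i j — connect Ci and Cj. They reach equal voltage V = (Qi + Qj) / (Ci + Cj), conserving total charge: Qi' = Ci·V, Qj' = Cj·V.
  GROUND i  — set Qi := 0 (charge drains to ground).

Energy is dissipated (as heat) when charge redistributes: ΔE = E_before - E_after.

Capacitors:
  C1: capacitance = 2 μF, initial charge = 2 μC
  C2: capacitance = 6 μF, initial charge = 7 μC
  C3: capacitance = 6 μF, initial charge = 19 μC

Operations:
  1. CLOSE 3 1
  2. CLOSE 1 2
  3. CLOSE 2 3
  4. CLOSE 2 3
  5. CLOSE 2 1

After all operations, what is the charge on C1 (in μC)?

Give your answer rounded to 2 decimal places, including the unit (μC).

Answer: 3.88 μC

Derivation:
Initial: C1(2μF, Q=2μC, V=1.00V), C2(6μF, Q=7μC, V=1.17V), C3(6μF, Q=19μC, V=3.17V)
Op 1: CLOSE 3-1: Q_total=21.00, C_total=8.00, V=2.62; Q3=15.75, Q1=5.25; dissipated=3.521
Op 2: CLOSE 1-2: Q_total=12.25, C_total=8.00, V=1.53; Q1=3.06, Q2=9.19; dissipated=1.595
Op 3: CLOSE 2-3: Q_total=24.94, C_total=12.00, V=2.08; Q2=12.47, Q3=12.47; dissipated=1.794
Op 4: CLOSE 2-3: Q_total=24.94, C_total=12.00, V=2.08; Q2=12.47, Q3=12.47; dissipated=0.000
Op 5: CLOSE 2-1: Q_total=15.53, C_total=8.00, V=1.94; Q2=11.65, Q1=3.88; dissipated=0.224
Final charges: Q1=3.88, Q2=11.65, Q3=12.47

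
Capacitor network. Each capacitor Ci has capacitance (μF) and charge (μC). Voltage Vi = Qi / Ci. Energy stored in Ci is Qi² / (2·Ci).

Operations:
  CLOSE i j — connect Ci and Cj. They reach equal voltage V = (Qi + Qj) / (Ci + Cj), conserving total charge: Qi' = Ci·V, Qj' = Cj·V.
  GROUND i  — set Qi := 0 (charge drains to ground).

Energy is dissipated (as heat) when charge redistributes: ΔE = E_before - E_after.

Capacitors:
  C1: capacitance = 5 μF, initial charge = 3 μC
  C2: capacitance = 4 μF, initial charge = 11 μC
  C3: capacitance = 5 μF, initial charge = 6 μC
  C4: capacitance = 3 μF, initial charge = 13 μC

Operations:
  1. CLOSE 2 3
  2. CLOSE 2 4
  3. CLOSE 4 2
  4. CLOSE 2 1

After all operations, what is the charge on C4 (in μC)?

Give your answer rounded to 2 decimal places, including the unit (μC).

Initial: C1(5μF, Q=3μC, V=0.60V), C2(4μF, Q=11μC, V=2.75V), C3(5μF, Q=6μC, V=1.20V), C4(3μF, Q=13μC, V=4.33V)
Op 1: CLOSE 2-3: Q_total=17.00, C_total=9.00, V=1.89; Q2=7.56, Q3=9.44; dissipated=2.669
Op 2: CLOSE 2-4: Q_total=20.56, C_total=7.00, V=2.94; Q2=11.75, Q4=8.81; dissipated=5.122
Op 3: CLOSE 4-2: Q_total=20.56, C_total=7.00, V=2.94; Q4=8.81, Q2=11.75; dissipated=0.000
Op 4: CLOSE 2-1: Q_total=14.75, C_total=9.00, V=1.64; Q2=6.55, Q1=8.19; dissipated=6.066
Final charges: Q1=8.19, Q2=6.55, Q3=9.44, Q4=8.81

Answer: 8.81 μC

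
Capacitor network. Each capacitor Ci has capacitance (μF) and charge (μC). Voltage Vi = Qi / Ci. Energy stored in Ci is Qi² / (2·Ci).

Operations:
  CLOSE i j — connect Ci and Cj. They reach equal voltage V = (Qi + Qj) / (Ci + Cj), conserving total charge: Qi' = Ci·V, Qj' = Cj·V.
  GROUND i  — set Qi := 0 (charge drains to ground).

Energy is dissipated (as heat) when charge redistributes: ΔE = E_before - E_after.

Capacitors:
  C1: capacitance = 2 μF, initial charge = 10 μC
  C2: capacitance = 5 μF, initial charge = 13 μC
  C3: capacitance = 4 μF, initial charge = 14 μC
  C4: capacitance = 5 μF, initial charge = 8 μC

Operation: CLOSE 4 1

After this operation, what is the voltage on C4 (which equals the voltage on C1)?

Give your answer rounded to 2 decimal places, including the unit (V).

Initial: C1(2μF, Q=10μC, V=5.00V), C2(5μF, Q=13μC, V=2.60V), C3(4μF, Q=14μC, V=3.50V), C4(5μF, Q=8μC, V=1.60V)
Op 1: CLOSE 4-1: Q_total=18.00, C_total=7.00, V=2.57; Q4=12.86, Q1=5.14; dissipated=8.257

Answer: 2.57 V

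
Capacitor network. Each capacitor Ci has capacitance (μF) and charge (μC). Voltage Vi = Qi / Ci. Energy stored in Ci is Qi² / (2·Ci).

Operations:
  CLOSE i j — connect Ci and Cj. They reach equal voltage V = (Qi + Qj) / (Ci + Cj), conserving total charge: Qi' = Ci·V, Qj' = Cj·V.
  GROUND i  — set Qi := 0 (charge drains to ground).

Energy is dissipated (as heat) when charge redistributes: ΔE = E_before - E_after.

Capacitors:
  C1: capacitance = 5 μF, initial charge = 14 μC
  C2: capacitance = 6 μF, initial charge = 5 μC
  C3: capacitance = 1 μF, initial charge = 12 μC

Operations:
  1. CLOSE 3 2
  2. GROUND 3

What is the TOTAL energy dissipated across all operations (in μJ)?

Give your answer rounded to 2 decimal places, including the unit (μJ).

Answer: 56.39 μJ

Derivation:
Initial: C1(5μF, Q=14μC, V=2.80V), C2(6μF, Q=5μC, V=0.83V), C3(1μF, Q=12μC, V=12.00V)
Op 1: CLOSE 3-2: Q_total=17.00, C_total=7.00, V=2.43; Q3=2.43, Q2=14.57; dissipated=53.440
Op 2: GROUND 3: Q3=0; energy lost=2.949
Total dissipated: 56.389 μJ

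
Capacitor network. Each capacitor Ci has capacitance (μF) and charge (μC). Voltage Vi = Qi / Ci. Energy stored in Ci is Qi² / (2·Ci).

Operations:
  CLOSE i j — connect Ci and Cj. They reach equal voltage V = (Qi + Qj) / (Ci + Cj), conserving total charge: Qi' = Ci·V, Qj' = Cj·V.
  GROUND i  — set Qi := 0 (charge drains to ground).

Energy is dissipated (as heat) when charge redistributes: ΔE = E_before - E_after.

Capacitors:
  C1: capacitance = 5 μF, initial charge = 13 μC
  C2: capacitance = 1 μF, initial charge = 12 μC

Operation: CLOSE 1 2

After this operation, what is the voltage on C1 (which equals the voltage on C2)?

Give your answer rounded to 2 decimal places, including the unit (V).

Initial: C1(5μF, Q=13μC, V=2.60V), C2(1μF, Q=12μC, V=12.00V)
Op 1: CLOSE 1-2: Q_total=25.00, C_total=6.00, V=4.17; Q1=20.83, Q2=4.17; dissipated=36.817

Answer: 4.17 V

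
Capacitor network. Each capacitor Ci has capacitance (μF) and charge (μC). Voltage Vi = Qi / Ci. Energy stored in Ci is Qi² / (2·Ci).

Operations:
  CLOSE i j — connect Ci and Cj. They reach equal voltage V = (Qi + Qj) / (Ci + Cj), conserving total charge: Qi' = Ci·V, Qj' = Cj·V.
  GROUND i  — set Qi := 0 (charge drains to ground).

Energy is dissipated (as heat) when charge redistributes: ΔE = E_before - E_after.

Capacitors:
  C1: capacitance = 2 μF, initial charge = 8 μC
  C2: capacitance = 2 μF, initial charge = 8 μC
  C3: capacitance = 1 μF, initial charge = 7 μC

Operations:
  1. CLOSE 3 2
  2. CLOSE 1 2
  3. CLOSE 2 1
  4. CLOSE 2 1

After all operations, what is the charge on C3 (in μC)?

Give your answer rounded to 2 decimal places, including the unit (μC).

Initial: C1(2μF, Q=8μC, V=4.00V), C2(2μF, Q=8μC, V=4.00V), C3(1μF, Q=7μC, V=7.00V)
Op 1: CLOSE 3-2: Q_total=15.00, C_total=3.00, V=5.00; Q3=5.00, Q2=10.00; dissipated=3.000
Op 2: CLOSE 1-2: Q_total=18.00, C_total=4.00, V=4.50; Q1=9.00, Q2=9.00; dissipated=0.500
Op 3: CLOSE 2-1: Q_total=18.00, C_total=4.00, V=4.50; Q2=9.00, Q1=9.00; dissipated=0.000
Op 4: CLOSE 2-1: Q_total=18.00, C_total=4.00, V=4.50; Q2=9.00, Q1=9.00; dissipated=0.000
Final charges: Q1=9.00, Q2=9.00, Q3=5.00

Answer: 5.00 μC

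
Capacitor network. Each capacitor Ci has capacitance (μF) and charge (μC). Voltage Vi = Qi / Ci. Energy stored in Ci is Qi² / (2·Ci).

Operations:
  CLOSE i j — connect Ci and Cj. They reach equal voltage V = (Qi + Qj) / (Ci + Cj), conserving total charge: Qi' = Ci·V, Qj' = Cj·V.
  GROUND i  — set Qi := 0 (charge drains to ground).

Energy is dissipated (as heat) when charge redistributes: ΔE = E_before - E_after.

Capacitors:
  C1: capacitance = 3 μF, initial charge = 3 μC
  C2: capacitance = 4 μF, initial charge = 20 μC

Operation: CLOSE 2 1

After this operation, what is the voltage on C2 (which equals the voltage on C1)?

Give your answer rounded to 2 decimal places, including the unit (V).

Answer: 3.29 V

Derivation:
Initial: C1(3μF, Q=3μC, V=1.00V), C2(4μF, Q=20μC, V=5.00V)
Op 1: CLOSE 2-1: Q_total=23.00, C_total=7.00, V=3.29; Q2=13.14, Q1=9.86; dissipated=13.714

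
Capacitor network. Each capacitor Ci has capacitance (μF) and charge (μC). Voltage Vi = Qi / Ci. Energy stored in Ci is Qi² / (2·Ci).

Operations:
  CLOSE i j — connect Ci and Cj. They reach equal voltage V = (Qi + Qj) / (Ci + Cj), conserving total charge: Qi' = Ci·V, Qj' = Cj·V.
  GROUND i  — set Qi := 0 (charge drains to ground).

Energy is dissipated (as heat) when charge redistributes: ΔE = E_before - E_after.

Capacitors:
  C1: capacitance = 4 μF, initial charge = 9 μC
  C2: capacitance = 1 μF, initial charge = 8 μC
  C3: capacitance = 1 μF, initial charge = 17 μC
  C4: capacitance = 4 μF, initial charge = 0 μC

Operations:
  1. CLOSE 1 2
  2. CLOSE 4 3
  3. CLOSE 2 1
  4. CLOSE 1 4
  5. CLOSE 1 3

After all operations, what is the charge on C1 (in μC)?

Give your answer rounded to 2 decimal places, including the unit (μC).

Initial: C1(4μF, Q=9μC, V=2.25V), C2(1μF, Q=8μC, V=8.00V), C3(1μF, Q=17μC, V=17.00V), C4(4μF, Q=0μC, V=0.00V)
Op 1: CLOSE 1-2: Q_total=17.00, C_total=5.00, V=3.40; Q1=13.60, Q2=3.40; dissipated=13.225
Op 2: CLOSE 4-3: Q_total=17.00, C_total=5.00, V=3.40; Q4=13.60, Q3=3.40; dissipated=115.600
Op 3: CLOSE 2-1: Q_total=17.00, C_total=5.00, V=3.40; Q2=3.40, Q1=13.60; dissipated=0.000
Op 4: CLOSE 1-4: Q_total=27.20, C_total=8.00, V=3.40; Q1=13.60, Q4=13.60; dissipated=0.000
Op 5: CLOSE 1-3: Q_total=17.00, C_total=5.00, V=3.40; Q1=13.60, Q3=3.40; dissipated=0.000
Final charges: Q1=13.60, Q2=3.40, Q3=3.40, Q4=13.60

Answer: 13.60 μC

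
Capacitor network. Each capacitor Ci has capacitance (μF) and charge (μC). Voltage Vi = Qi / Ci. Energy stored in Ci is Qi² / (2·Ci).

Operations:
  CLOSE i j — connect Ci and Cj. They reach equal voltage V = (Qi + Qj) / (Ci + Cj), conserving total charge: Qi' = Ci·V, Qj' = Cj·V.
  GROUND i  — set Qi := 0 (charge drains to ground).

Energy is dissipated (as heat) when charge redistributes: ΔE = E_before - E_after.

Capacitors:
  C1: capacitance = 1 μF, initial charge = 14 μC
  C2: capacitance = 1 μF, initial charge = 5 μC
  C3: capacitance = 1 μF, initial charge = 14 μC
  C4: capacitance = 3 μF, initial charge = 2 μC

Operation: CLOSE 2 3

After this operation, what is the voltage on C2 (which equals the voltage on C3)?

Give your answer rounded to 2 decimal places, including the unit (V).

Answer: 9.50 V

Derivation:
Initial: C1(1μF, Q=14μC, V=14.00V), C2(1μF, Q=5μC, V=5.00V), C3(1μF, Q=14μC, V=14.00V), C4(3μF, Q=2μC, V=0.67V)
Op 1: CLOSE 2-3: Q_total=19.00, C_total=2.00, V=9.50; Q2=9.50, Q3=9.50; dissipated=20.250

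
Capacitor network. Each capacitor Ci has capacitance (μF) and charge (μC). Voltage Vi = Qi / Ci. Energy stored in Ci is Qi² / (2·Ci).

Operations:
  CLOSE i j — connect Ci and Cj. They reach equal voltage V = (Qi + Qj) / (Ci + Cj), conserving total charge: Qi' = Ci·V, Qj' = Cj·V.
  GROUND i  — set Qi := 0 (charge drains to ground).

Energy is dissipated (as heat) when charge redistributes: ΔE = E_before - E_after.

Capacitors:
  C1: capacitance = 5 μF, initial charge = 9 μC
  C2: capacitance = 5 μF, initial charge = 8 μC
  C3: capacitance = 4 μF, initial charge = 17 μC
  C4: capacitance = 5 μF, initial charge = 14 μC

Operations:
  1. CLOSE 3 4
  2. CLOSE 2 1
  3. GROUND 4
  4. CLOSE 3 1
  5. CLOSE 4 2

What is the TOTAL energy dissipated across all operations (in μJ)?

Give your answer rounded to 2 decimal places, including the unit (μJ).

Answer: 39.04 μJ

Derivation:
Initial: C1(5μF, Q=9μC, V=1.80V), C2(5μF, Q=8μC, V=1.60V), C3(4μF, Q=17μC, V=4.25V), C4(5μF, Q=14μC, V=2.80V)
Op 1: CLOSE 3-4: Q_total=31.00, C_total=9.00, V=3.44; Q3=13.78, Q4=17.22; dissipated=2.336
Op 2: CLOSE 2-1: Q_total=17.00, C_total=10.00, V=1.70; Q2=8.50, Q1=8.50; dissipated=0.050
Op 3: GROUND 4: Q4=0; energy lost=29.660
Op 4: CLOSE 3-1: Q_total=22.28, C_total=9.00, V=2.48; Q3=9.90, Q1=12.38; dissipated=3.381
Op 5: CLOSE 4-2: Q_total=8.50, C_total=10.00, V=0.85; Q4=4.25, Q2=4.25; dissipated=3.612
Total dissipated: 39.040 μJ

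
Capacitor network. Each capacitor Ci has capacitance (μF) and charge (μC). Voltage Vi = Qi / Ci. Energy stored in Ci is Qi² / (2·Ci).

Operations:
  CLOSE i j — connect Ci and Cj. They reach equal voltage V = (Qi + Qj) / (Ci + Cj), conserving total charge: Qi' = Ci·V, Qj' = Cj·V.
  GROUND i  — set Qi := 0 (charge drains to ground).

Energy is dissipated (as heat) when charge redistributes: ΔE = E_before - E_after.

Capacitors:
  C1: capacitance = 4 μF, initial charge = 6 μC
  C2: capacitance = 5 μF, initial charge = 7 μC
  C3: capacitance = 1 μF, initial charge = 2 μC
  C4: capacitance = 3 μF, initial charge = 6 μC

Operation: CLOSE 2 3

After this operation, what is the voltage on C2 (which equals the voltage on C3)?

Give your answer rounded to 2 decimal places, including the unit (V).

Answer: 1.50 V

Derivation:
Initial: C1(4μF, Q=6μC, V=1.50V), C2(5μF, Q=7μC, V=1.40V), C3(1μF, Q=2μC, V=2.00V), C4(3μF, Q=6μC, V=2.00V)
Op 1: CLOSE 2-3: Q_total=9.00, C_total=6.00, V=1.50; Q2=7.50, Q3=1.50; dissipated=0.150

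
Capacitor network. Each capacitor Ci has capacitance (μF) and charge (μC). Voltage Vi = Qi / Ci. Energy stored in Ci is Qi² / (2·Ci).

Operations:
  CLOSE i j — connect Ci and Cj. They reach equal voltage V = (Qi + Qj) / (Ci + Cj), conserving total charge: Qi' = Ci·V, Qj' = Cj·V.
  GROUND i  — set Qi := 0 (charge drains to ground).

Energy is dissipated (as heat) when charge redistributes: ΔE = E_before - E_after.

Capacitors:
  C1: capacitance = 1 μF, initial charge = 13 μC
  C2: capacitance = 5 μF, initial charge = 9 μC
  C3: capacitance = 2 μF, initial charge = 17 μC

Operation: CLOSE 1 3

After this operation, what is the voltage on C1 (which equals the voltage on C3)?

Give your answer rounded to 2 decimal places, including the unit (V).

Answer: 10.00 V

Derivation:
Initial: C1(1μF, Q=13μC, V=13.00V), C2(5μF, Q=9μC, V=1.80V), C3(2μF, Q=17μC, V=8.50V)
Op 1: CLOSE 1-3: Q_total=30.00, C_total=3.00, V=10.00; Q1=10.00, Q3=20.00; dissipated=6.750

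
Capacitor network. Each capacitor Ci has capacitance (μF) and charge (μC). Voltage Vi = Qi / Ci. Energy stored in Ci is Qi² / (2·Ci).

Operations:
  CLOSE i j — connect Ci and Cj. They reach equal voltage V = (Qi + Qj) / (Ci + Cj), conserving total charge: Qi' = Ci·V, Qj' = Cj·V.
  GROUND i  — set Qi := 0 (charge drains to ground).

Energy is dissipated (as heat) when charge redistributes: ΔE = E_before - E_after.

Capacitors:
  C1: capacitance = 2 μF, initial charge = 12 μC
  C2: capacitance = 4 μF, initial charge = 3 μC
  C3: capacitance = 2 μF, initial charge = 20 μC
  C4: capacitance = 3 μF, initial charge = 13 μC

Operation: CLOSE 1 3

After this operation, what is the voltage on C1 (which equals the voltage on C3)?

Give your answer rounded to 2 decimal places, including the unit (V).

Answer: 8.00 V

Derivation:
Initial: C1(2μF, Q=12μC, V=6.00V), C2(4μF, Q=3μC, V=0.75V), C3(2μF, Q=20μC, V=10.00V), C4(3μF, Q=13μC, V=4.33V)
Op 1: CLOSE 1-3: Q_total=32.00, C_total=4.00, V=8.00; Q1=16.00, Q3=16.00; dissipated=8.000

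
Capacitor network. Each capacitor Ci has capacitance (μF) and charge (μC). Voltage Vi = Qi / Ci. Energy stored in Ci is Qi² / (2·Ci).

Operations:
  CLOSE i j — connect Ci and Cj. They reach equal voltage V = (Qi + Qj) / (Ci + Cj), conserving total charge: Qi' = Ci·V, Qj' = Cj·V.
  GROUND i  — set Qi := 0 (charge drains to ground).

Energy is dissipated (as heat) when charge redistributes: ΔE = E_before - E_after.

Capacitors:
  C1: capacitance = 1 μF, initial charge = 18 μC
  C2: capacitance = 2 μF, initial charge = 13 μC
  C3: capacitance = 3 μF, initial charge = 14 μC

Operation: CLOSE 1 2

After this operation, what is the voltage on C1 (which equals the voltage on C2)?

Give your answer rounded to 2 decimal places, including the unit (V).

Initial: C1(1μF, Q=18μC, V=18.00V), C2(2μF, Q=13μC, V=6.50V), C3(3μF, Q=14μC, V=4.67V)
Op 1: CLOSE 1-2: Q_total=31.00, C_total=3.00, V=10.33; Q1=10.33, Q2=20.67; dissipated=44.083

Answer: 10.33 V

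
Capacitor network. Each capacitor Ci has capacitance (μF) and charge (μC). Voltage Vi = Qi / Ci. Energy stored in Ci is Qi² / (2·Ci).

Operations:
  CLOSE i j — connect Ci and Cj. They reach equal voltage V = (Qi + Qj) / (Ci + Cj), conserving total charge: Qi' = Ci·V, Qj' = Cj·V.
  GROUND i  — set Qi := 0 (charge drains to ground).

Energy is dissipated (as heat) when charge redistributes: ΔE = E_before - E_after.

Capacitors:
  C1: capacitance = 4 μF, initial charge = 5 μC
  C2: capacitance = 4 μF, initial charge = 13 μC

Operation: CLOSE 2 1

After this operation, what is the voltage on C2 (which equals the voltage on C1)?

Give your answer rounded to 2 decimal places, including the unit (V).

Answer: 2.25 V

Derivation:
Initial: C1(4μF, Q=5μC, V=1.25V), C2(4μF, Q=13μC, V=3.25V)
Op 1: CLOSE 2-1: Q_total=18.00, C_total=8.00, V=2.25; Q2=9.00, Q1=9.00; dissipated=4.000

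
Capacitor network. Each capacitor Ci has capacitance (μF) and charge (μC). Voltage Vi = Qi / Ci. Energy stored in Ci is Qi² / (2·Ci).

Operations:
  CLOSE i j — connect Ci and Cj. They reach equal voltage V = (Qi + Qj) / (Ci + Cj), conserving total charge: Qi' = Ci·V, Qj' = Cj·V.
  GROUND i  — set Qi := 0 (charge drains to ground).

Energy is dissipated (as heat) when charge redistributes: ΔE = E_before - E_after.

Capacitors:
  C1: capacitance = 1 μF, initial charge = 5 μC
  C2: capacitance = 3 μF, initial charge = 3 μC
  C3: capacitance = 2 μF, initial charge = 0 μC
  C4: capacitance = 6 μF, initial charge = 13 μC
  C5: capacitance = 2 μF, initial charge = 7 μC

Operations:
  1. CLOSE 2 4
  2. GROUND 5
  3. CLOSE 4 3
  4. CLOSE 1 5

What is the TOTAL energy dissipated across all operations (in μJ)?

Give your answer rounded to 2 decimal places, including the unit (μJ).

Answer: 24.31 μJ

Derivation:
Initial: C1(1μF, Q=5μC, V=5.00V), C2(3μF, Q=3μC, V=1.00V), C3(2μF, Q=0μC, V=0.00V), C4(6μF, Q=13μC, V=2.17V), C5(2μF, Q=7μC, V=3.50V)
Op 1: CLOSE 2-4: Q_total=16.00, C_total=9.00, V=1.78; Q2=5.33, Q4=10.67; dissipated=1.361
Op 2: GROUND 5: Q5=0; energy lost=12.250
Op 3: CLOSE 4-3: Q_total=10.67, C_total=8.00, V=1.33; Q4=8.00, Q3=2.67; dissipated=2.370
Op 4: CLOSE 1-5: Q_total=5.00, C_total=3.00, V=1.67; Q1=1.67, Q5=3.33; dissipated=8.333
Total dissipated: 24.315 μJ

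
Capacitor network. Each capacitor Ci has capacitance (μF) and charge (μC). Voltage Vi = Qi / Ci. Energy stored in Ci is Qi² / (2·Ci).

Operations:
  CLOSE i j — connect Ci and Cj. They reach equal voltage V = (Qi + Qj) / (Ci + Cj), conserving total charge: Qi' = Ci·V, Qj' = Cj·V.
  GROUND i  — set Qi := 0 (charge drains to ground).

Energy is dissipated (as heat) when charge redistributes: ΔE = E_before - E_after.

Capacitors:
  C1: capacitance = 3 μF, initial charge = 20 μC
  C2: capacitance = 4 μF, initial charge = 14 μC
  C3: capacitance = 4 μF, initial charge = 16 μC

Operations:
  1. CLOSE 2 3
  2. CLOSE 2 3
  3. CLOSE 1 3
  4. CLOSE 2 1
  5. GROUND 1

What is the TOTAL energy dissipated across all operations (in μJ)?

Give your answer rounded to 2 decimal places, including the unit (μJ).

Initial: C1(3μF, Q=20μC, V=6.67V), C2(4μF, Q=14μC, V=3.50V), C3(4μF, Q=16μC, V=4.00V)
Op 1: CLOSE 2-3: Q_total=30.00, C_total=8.00, V=3.75; Q2=15.00, Q3=15.00; dissipated=0.250
Op 2: CLOSE 2-3: Q_total=30.00, C_total=8.00, V=3.75; Q2=15.00, Q3=15.00; dissipated=0.000
Op 3: CLOSE 1-3: Q_total=35.00, C_total=7.00, V=5.00; Q1=15.00, Q3=20.00; dissipated=7.292
Op 4: CLOSE 2-1: Q_total=30.00, C_total=7.00, V=4.29; Q2=17.14, Q1=12.86; dissipated=1.339
Op 5: GROUND 1: Q1=0; energy lost=27.551
Total dissipated: 36.432 μJ

Answer: 36.43 μJ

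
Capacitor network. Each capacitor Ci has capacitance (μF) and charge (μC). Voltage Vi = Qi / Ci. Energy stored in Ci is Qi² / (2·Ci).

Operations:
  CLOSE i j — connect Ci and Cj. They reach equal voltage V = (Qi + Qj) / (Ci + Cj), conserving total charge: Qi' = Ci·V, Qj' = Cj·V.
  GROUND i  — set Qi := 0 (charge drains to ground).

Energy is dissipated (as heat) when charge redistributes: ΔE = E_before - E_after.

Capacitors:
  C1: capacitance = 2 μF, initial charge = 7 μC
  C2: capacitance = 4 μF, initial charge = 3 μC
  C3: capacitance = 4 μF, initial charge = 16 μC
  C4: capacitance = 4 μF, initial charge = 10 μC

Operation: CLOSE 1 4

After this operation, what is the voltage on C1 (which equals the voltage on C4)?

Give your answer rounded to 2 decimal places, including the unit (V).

Initial: C1(2μF, Q=7μC, V=3.50V), C2(4μF, Q=3μC, V=0.75V), C3(4μF, Q=16μC, V=4.00V), C4(4μF, Q=10μC, V=2.50V)
Op 1: CLOSE 1-4: Q_total=17.00, C_total=6.00, V=2.83; Q1=5.67, Q4=11.33; dissipated=0.667

Answer: 2.83 V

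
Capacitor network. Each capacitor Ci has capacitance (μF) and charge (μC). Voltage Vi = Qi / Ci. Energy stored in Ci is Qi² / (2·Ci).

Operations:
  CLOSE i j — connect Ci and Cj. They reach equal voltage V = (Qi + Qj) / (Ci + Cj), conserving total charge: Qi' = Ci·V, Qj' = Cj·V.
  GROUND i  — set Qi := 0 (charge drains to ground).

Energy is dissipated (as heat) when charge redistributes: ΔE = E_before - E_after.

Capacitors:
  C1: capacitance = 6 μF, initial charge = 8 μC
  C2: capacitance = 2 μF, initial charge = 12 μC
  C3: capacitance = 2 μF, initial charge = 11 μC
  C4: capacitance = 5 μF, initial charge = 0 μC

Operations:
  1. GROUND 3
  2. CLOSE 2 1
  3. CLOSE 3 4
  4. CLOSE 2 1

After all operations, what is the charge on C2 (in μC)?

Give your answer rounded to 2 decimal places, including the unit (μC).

Answer: 5.00 μC

Derivation:
Initial: C1(6μF, Q=8μC, V=1.33V), C2(2μF, Q=12μC, V=6.00V), C3(2μF, Q=11μC, V=5.50V), C4(5μF, Q=0μC, V=0.00V)
Op 1: GROUND 3: Q3=0; energy lost=30.250
Op 2: CLOSE 2-1: Q_total=20.00, C_total=8.00, V=2.50; Q2=5.00, Q1=15.00; dissipated=16.333
Op 3: CLOSE 3-4: Q_total=0.00, C_total=7.00, V=0.00; Q3=0.00, Q4=0.00; dissipated=0.000
Op 4: CLOSE 2-1: Q_total=20.00, C_total=8.00, V=2.50; Q2=5.00, Q1=15.00; dissipated=0.000
Final charges: Q1=15.00, Q2=5.00, Q3=0.00, Q4=0.00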